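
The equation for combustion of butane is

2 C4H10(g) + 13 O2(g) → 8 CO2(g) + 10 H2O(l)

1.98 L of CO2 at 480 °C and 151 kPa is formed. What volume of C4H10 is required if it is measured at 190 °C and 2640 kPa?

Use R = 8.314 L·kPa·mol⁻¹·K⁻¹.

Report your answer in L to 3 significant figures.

n(CO2) = PV/RT = (151 × 1.98) / (8.314 × 753.15) = 0.04775 mol
n(C4H10) = (2/8) × 0.04775 = 0.01194 mol
V = nRT/P = 0.01194 × 8.314 × 463.15 / 2640 = 0.01742 L

0.0174 L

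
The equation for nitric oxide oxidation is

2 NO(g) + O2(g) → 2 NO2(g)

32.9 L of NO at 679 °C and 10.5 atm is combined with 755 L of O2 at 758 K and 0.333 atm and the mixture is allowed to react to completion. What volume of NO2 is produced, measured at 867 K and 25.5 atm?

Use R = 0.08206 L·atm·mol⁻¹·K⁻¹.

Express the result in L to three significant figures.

n(NO) = PV/RT = (10.5 × 32.9) / (0.08206 × 952.15) = 4.421 mol
n(O2) = PV/RT = (0.333 × 755) / (0.08206 × 758) = 4.042 mol
For 4.421 mol NO, stoichiometry requires (1/2) × 4.421 = 2.211 mol O2; 4.042 mol is available, so NO is limiting.
n(NO2) = (2/2) × 4.421 = 4.421 mol
V(NO2) = nRT/P = 4.421 × 0.08206 × 867 / 25.5 = 12.33 L

12.3 L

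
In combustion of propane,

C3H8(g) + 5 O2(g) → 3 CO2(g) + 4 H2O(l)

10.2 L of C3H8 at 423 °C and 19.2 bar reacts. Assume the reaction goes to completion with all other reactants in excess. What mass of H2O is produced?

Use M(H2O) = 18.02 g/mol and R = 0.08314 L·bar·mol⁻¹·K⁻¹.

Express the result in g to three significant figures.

244 g

n(C3H8) = PV/RT = (19.2 × 10.2) / (0.08314 × 696.15) = 3.384 mol
n(H2O) = (4/1) × 3.384 = 13.54 mol
m(H2O) = 13.54 × 18.02 = 244.0 g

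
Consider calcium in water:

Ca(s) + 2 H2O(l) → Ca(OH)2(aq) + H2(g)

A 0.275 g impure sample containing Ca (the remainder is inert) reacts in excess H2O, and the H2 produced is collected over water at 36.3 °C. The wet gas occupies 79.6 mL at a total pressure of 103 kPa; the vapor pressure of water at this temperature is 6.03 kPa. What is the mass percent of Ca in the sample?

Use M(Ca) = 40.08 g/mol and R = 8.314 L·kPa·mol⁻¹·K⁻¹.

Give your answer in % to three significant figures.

43.7 %

P(H2) = 103 − 6.03 = 96.97 kPa
n(H2) = PV/RT = (96.97 × 0.07960) / (8.314 × 309.45) = 0.003000 mol
n(Ca) = (1/1) × 0.003000 = 0.003000 mol
m(Ca) = 0.003000 × 40.08 = 0.1202 g
%Ca = 0.1202 / 0.275 × 100 = 43.71%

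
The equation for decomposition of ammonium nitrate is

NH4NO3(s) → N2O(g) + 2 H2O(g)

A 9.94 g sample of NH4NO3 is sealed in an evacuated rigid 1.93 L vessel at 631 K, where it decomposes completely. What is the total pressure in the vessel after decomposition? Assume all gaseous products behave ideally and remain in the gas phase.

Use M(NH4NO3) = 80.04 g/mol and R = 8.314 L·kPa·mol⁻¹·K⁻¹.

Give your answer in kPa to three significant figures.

n(NH4NO3) = 9.94 / 80.04 = 0.1242 mol
n(gas produced) = (3/1) × 0.1242 = 0.3726 mol
P = nRT/V = 0.3726 × 8.314 × 631 / 1.93 = 1013 kPa

1010 kPa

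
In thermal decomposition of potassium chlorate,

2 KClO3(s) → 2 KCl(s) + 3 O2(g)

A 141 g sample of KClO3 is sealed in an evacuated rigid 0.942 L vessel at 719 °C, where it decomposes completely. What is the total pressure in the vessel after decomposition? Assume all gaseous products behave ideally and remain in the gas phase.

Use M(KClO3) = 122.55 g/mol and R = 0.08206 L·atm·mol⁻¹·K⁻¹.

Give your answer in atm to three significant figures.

149 atm

n(KClO3) = 141 / 122.55 = 1.151 mol
n(gas produced) = (3/2) × 1.151 = 1.727 mol
P = nRT/V = 1.727 × 0.08206 × 992.15 / 0.942 = 149.3 atm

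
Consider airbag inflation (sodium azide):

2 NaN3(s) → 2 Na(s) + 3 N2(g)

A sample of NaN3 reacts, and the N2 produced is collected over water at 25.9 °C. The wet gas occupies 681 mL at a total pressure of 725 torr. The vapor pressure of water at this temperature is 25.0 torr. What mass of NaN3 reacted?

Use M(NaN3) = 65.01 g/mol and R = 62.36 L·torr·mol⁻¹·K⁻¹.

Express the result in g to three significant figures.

1.11 g

P(N2) = 725 − 25.0 = 700.0 torr
n(N2) = PV/RT = (700.0 × 0.6810) / (62.36 × 299.05) = 0.02556 mol
n(NaN3) = (2/3) × 0.02556 = 0.01704 mol
m(NaN3) = 0.01704 × 65.01 = 1.108 g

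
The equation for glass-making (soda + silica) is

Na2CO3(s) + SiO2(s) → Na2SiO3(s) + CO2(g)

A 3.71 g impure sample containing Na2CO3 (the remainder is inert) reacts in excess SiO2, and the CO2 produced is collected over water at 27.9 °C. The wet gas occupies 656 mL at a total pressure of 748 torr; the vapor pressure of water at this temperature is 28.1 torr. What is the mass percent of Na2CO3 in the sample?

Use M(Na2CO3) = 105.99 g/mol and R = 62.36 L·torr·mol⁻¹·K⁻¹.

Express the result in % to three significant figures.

P(CO2) = 748 − 28.1 = 719.9 torr
n(CO2) = PV/RT = (719.9 × 0.6560) / (62.36 × 301.05) = 0.02516 mol
n(Na2CO3) = (1/1) × 0.02516 = 0.02516 mol
m(Na2CO3) = 0.02516 × 105.99 = 2.667 g
%Na2CO3 = 2.667 / 3.71 × 100 = 71.89%

71.9 %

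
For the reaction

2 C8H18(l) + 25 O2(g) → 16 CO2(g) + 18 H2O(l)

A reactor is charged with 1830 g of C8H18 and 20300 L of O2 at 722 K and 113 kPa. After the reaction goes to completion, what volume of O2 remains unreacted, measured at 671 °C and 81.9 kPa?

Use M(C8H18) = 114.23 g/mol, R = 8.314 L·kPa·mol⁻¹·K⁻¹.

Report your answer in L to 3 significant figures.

17400 L

n(C8H18) = 1830 / 114.23 = 16.02 mol
n(O2) = PV/RT = (113 × 20300) / (8.314 × 722) = 382.1 mol
For 16.02 mol C8H18, stoichiometry requires (25/2) × 16.02 = 200.2 mol O2; 382.1 mol is available, so C8H18 is limiting.
n(O2) consumed = (25/2) × 16.02 = 200.2 mol; remaining = 382.1 − 200.2 = 181.9 mol
V(O2) = nRT/P = 181.9 × 8.314 × 944.15 / 81.9 = 17430 L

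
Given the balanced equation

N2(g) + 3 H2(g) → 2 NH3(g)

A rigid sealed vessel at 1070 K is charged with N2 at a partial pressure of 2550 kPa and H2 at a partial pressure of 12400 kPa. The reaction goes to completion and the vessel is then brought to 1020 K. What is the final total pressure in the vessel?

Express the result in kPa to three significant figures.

Because the vessel is rigid and T is held at 1070 K, work the stoichiometry in partial pressures (P_i = n_iRT/V).
P(H2) required for 2550 kPa of N2 = (3/1) × 2550 = 7650 kPa; available 12400 kPa, so N2 is limiting.
P(H2) remaining = 12400 − (3/1) × 2550 = 4750 kPa
P(gaseous products) = (2)/1 × 2550 = 5100 kPa
P_total at 1070 K = 4750 + 5100 = 9850 kPa
Scaling to 1020 K: P = 9850 × 1020/1070 = 9390 kPa

9390 kPa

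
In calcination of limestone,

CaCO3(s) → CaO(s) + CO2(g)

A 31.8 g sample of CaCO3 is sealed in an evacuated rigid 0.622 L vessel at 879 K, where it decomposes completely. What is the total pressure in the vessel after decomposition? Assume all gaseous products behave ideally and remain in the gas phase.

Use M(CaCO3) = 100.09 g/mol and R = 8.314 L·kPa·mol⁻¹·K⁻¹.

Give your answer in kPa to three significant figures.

3730 kPa

n(CaCO3) = 31.8 / 100.09 = 0.3177 mol
n(gas produced) = (1/1) × 0.3177 = 0.3177 mol
P = nRT/V = 0.3177 × 8.314 × 879 / 0.622 = 3733 kPa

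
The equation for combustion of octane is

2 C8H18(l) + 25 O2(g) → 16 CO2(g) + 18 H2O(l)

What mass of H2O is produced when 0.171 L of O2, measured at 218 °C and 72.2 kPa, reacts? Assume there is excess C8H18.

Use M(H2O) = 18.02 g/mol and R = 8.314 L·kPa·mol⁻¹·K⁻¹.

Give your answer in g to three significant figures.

n(O2) = PV/RT = (72.2 × 0.171) / (8.314 × 491.15) = 0.003023 mol
n(H2O) = (18/25) × 0.003023 = 0.002177 mol
m(H2O) = 0.002177 × 18.02 = 0.03923 g

0.0392 g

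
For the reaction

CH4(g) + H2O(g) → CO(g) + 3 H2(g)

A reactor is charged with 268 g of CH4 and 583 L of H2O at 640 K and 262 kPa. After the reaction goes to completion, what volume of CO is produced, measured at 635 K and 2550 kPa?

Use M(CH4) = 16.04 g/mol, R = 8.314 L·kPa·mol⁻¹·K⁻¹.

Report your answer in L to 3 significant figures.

n(CH4) = 268 / 16.04 = 16.71 mol
n(H2O) = PV/RT = (262 × 583) / (8.314 × 640) = 28.71 mol
For 16.71 mol CH4, stoichiometry requires (1/1) × 16.71 = 16.71 mol H2O; 28.71 mol is available, so CH4 is limiting.
n(CO) = (1/1) × 16.71 = 16.71 mol
V(CO) = nRT/P = 16.71 × 8.314 × 635 / 2550 = 34.60 L

34.6 L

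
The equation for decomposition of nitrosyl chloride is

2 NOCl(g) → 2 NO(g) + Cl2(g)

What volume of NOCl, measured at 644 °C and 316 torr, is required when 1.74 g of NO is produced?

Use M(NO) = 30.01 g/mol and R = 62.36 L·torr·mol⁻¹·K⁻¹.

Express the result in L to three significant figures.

n(NO) = 1.740 / 30.01 = 0.05798 mol
n(NOCl) = (2/2) × 0.05798 = 0.05798 mol
V = nRT/P = 0.05798 × 62.36 × 917.15 / 316 = 10.49 L

10.5 L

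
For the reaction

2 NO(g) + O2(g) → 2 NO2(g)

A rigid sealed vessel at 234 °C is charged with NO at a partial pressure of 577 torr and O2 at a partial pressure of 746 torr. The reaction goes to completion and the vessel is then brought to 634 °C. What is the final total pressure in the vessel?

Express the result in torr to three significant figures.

1850 torr

Because the vessel is rigid and T is held at 234 °C, work the stoichiometry in partial pressures (P_i = n_iRT/V).
P(O2) required for 577 torr of NO = (1/2) × 577 = 288.5 torr; available 746 torr, so NO is limiting.
P(O2) remaining = 746 − (1/2) × 577 = 457.5 torr
P(gaseous products) = (2)/2 × 577 = 577.0 torr
P_total at 234 °C = 457.5 + 577.0 = 1034 torr
Scaling to 634 °C: P = 1034 × 907.15/507.15 = 1850 torr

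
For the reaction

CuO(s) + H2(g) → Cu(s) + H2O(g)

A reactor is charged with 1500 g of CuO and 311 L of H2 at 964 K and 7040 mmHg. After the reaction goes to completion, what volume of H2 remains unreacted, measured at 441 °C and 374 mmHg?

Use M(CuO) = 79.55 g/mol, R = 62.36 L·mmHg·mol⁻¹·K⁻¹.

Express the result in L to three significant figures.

n(CuO) = 1500 / 79.55 = 18.86 mol
n(H2) = PV/RT = (7040 × 311) / (62.36 × 964) = 36.42 mol
For 18.86 mol CuO, stoichiometry requires (1/1) × 18.86 = 18.86 mol H2; 36.42 mol is available, so CuO is limiting.
n(H2) consumed = (1/1) × 18.86 = 18.86 mol; remaining = 36.42 − 18.86 = 17.56 mol
V(H2) = nRT/P = 17.56 × 62.36 × 714.15 / 374 = 2091 L

2090 L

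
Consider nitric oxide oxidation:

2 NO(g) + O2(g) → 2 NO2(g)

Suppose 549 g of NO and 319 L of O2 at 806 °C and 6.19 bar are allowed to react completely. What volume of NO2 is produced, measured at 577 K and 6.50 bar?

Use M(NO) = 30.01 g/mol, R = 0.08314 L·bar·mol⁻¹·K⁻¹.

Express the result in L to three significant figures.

135 L

n(NO) = 549 / 30.01 = 18.29 mol
n(O2) = PV/RT = (6.19 × 319) / (0.08314 × 1079.15) = 22.01 mol
For 18.29 mol NO, stoichiometry requires (1/2) × 18.29 = 9.145 mol O2; 22.01 mol is available, so NO is limiting.
n(NO2) = (2/2) × 18.29 = 18.29 mol
V(NO2) = nRT/P = 18.29 × 0.08314 × 577 / 6.50 = 135.0 L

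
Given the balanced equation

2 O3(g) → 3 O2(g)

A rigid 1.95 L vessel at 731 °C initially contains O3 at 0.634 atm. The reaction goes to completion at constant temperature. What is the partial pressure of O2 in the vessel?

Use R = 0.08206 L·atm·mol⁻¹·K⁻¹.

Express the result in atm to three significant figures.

n(O3)₀ = PV/RT = (0.634 × 1.95) / (0.08206 × 1004.15) = 0.01500 mol
n(O2) = (3/2) × 0.01500 = 0.02250 mol
P(O2) = nRT/V = 0.02250 × 0.08206 × 1004.15 / 1.95 = 0.9508 atm

0.951 atm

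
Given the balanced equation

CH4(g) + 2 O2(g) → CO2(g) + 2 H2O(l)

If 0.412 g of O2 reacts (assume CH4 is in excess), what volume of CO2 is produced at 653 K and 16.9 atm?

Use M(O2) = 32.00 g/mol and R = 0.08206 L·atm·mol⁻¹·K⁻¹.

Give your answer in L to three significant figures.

n(O2) = 0.4120 / 32.00 = 0.01287 mol
n(CO2) = (1/2) × 0.01287 = 0.006435 mol
V = nRT/P = 0.006435 × 0.08206 × 653 / 16.9 = 0.02040 L

0.0204 L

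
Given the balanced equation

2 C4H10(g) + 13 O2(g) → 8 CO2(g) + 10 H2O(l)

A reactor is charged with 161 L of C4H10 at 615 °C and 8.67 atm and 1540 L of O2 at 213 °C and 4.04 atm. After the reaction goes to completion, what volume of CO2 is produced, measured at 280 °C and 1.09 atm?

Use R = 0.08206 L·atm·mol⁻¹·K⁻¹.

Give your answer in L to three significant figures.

n(C4H10) = PV/RT = (8.67 × 161) / (0.08206 × 888.15) = 19.15 mol
n(O2) = PV/RT = (4.04 × 1540) / (0.08206 × 486.15) = 156.0 mol
For 19.15 mol C4H10, stoichiometry requires (13/2) × 19.15 = 124.5 mol O2; 156.0 mol is available, so C4H10 is limiting.
n(CO2) = (8/2) × 19.15 = 76.60 mol
V(CO2) = nRT/P = 76.60 × 0.08206 × 553.15 / 1.09 = 3190 L

3190 L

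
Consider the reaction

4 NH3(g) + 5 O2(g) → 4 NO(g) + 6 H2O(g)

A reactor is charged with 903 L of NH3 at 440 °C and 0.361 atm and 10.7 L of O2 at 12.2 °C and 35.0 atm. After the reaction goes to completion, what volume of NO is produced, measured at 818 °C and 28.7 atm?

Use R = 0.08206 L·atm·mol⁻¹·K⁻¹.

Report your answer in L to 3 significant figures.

17.4 L

n(NH3) = PV/RT = (0.361 × 903) / (0.08206 × 713.15) = 5.570 mol
n(O2) = PV/RT = (35.0 × 10.7) / (0.08206 × 285.35) = 15.99 mol
For 5.570 mol NH3, stoichiometry requires (5/4) × 5.570 = 6.963 mol O2; 15.99 mol is available, so NH3 is limiting.
n(NO) = (4/4) × 5.570 = 5.570 mol
V(NO) = nRT/P = 5.570 × 0.08206 × 1091.15 / 28.7 = 17.38 L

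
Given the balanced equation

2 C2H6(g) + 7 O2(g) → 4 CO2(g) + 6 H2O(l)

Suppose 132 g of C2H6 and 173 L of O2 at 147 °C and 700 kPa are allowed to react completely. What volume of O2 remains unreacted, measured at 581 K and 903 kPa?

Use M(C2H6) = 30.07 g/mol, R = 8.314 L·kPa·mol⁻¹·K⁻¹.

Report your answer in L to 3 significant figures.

n(C2H6) = 132 / 30.07 = 4.390 mol
n(O2) = PV/RT = (700 × 173) / (8.314 × 420.15) = 34.67 mol
For 4.390 mol C2H6, stoichiometry requires (7/2) × 4.390 = 15.36 mol O2; 34.67 mol is available, so C2H6 is limiting.
n(O2) consumed = (7/2) × 4.390 = 15.36 mol; remaining = 34.67 − 15.36 = 19.31 mol
V(O2) = nRT/P = 19.31 × 8.314 × 581 / 903 = 103.3 L

103 L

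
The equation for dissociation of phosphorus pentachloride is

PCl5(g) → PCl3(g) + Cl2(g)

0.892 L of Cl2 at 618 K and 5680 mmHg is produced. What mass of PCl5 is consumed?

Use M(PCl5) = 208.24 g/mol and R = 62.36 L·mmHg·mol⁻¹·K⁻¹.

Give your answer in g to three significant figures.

n(Cl2) = PV/RT = (5680 × 0.892) / (62.36 × 618) = 0.1315 mol
n(PCl5) = (1/1) × 0.1315 = 0.1315 mol
m(PCl5) = 0.1315 × 208.24 = 27.38 g

27.4 g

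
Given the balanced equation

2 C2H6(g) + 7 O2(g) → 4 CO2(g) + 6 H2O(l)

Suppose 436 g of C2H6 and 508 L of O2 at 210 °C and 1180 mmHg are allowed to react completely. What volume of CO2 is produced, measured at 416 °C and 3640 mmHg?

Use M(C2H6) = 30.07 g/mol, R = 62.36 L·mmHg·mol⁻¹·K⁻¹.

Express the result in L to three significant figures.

134 L

n(C2H6) = 436 / 30.07 = 14.50 mol
n(O2) = PV/RT = (1180 × 508) / (62.36 × 483.15) = 19.90 mol
For 14.50 mol C2H6, stoichiometry requires (7/2) × 14.50 = 50.75 mol O2; 19.90 mol is available, so O2 is limiting.
n(CO2) = (4/7) × 19.90 = 11.37 mol
V(CO2) = nRT/P = 11.37 × 62.36 × 689.15 / 3640 = 134.2 L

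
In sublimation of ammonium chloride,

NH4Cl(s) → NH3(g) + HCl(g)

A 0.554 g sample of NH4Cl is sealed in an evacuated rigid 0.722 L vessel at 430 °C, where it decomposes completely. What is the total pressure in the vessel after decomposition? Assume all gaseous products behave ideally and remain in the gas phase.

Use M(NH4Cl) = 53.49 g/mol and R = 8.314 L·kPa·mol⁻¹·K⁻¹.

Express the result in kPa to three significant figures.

168 kPa

n(NH4Cl) = 0.554 / 53.49 = 0.01036 mol
n(gas produced) = (2/1) × 0.01036 = 0.02072 mol
P = nRT/V = 0.02072 × 8.314 × 703.15 / 0.722 = 167.8 kPa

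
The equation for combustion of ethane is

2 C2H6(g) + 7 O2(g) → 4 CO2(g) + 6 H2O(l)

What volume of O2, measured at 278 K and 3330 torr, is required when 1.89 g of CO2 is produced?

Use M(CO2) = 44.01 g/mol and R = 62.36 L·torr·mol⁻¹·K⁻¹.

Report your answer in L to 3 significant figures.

0.391 L

n(CO2) = 1.890 / 44.01 = 0.04294 mol
n(O2) = (7/4) × 0.04294 = 0.07515 mol
V = nRT/P = 0.07515 × 62.36 × 278 / 3330 = 0.3912 L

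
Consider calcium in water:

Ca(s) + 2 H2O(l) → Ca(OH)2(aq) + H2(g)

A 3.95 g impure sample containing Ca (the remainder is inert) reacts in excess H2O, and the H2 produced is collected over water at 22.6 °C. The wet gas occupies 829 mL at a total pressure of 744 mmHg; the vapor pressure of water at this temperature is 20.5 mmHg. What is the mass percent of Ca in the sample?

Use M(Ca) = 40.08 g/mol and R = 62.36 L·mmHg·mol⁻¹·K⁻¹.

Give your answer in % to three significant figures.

P(H2) = 744 − 20.5 = 723.5 mmHg
n(H2) = PV/RT = (723.5 × 0.8290) / (62.36 × 295.75) = 0.03252 mol
n(Ca) = (1/1) × 0.03252 = 0.03252 mol
m(Ca) = 0.03252 × 40.08 = 1.303 g
%Ca = 1.303 / 3.95 × 100 = 32.99%

33.0 %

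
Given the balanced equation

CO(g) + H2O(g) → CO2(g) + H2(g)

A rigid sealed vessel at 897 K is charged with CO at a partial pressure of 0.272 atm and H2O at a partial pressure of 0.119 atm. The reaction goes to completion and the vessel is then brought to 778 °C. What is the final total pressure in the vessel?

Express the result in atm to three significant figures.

Because the vessel is rigid and T is held at 897 K, work the stoichiometry in partial pressures (P_i = n_iRT/V).
P(H2O) required for 0.272 atm of CO = (1/1) × 0.272 = 0.2720 atm; available 0.119 atm, so H2O is limiting.
P(CO) remaining = 0.272 − (1/1) × 0.119 = 0.1530 atm
P(gaseous products) = (1+1)/1 × 0.119 = 0.2380 atm
P_total at 897 K = 0.1530 + 0.2380 = 0.3910 atm
Scaling to 778 °C: P = 0.3910 × 1051.15/897 = 0.4582 atm

0.458 atm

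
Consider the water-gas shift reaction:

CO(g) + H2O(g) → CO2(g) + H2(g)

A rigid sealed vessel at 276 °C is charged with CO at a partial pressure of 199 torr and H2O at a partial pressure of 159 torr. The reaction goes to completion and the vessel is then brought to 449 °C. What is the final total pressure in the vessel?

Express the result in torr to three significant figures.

With V and T fixed, P_i ∝ n_i, so the mole ratios apply directly to partial pressures at 276 °C.
P(H2O) required for 199 torr of CO = (1/1) × 199 = 199.0 torr; available 159 torr, so H2O is limiting.
P(CO) remaining = 199 − (1/1) × 159 = 40.00 torr
P(gaseous products) = (1+1)/1 × 159 = 318.0 torr
P_total at 276 °C = 40.00 + 318.0 = 358.0 torr
Scaling to 449 °C: P = 358.0 × 722.15/549.15 = 470.8 torr

471 torr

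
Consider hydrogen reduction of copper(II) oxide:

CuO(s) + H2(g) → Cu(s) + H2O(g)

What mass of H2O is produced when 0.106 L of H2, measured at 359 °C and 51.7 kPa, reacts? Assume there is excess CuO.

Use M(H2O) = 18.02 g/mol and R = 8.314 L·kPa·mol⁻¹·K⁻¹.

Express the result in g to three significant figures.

n(H2) = PV/RT = (51.7 × 0.106) / (8.314 × 632.15) = 0.001043 mol
n(H2O) = (1/1) × 0.001043 = 0.001043 mol
m(H2O) = 0.001043 × 18.02 = 0.01879 g

0.0188 g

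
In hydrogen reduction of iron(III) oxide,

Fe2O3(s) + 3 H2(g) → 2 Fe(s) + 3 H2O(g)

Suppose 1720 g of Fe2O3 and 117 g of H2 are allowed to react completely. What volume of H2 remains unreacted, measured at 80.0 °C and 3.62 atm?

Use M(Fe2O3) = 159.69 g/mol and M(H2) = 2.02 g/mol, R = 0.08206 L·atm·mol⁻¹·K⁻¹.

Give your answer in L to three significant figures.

n(Fe2O3) = 1720 / 159.69 = 10.77 mol
n(H2) = 117 / 2.02 = 57.92 mol
For 10.77 mol Fe2O3, stoichiometry requires (3/1) × 10.77 = 32.31 mol H2; 57.92 mol is available, so Fe2O3 is limiting.
n(H2) consumed = (3/1) × 10.77 = 32.31 mol; remaining = 57.92 − 32.31 = 25.61 mol
V(H2) = nRT/P = 25.61 × 0.08206 × 353.15 / 3.62 = 205.0 L

205 L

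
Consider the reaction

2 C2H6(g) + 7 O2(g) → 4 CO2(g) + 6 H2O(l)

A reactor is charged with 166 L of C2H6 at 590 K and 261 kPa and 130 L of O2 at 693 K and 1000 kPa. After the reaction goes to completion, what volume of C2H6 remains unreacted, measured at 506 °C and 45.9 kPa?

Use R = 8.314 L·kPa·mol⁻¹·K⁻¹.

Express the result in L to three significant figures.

337 L

n(C2H6) = PV/RT = (261 × 166) / (8.314 × 590) = 8.833 mol
n(O2) = PV/RT = (1000 × 130) / (8.314 × 693) = 22.56 mol
For 8.833 mol C2H6, stoichiometry requires (7/2) × 8.833 = 30.92 mol O2; 22.56 mol is available, so O2 is limiting.
n(C2H6) consumed = (2/7) × 22.56 = 6.446 mol; remaining = 8.833 − 6.446 = 2.387 mol
V(C2H6) = nRT/P = 2.387 × 8.314 × 779.15 / 45.9 = 336.9 L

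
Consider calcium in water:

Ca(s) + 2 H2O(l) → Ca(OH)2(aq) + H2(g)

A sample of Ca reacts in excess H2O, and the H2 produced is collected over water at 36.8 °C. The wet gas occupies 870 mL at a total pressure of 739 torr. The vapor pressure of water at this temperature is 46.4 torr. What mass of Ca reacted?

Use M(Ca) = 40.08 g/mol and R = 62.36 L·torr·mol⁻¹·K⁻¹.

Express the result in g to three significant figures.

1.25 g

P(H2) = 739 − 46.4 = 692.6 torr
n(H2) = PV/RT = (692.6 × 0.8700) / (62.36 × 309.95) = 0.03117 mol
n(Ca) = (1/1) × 0.03117 = 0.03117 mol
m(Ca) = 0.03117 × 40.08 = 1.249 g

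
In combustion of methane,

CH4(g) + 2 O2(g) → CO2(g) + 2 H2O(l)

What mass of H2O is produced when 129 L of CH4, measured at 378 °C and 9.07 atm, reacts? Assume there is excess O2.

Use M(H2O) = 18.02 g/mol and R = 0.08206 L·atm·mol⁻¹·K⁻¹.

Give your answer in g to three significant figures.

789 g

n(CH4) = PV/RT = (9.07 × 129) / (0.08206 × 651.15) = 21.90 mol
n(H2O) = (2/1) × 21.90 = 43.80 mol
m(H2O) = 43.80 × 18.02 = 789.3 g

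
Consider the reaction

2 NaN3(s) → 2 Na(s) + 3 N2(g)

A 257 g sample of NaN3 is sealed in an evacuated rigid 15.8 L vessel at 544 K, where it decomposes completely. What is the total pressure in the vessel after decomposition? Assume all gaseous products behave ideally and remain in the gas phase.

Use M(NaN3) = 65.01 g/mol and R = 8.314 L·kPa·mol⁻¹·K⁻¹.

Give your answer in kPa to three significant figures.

n(NaN3) = 257 / 65.01 = 3.953 mol
n(gas produced) = (3/2) × 3.953 = 5.929 mol
P = nRT/V = 5.929 × 8.314 × 544 / 15.8 = 1697 kPa

1700 kPa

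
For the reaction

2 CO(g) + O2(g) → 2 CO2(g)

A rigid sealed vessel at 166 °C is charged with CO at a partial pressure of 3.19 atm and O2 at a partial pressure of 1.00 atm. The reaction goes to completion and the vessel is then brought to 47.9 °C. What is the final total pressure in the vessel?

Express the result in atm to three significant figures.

Because the vessel is rigid and T is held at 166 °C, work the stoichiometry in partial pressures (P_i = n_iRT/V).
P(O2) required for 3.19 atm of CO = (1/2) × 3.19 = 1.595 atm; available 1.00 atm, so O2 is limiting.
P(CO) remaining = 3.19 − (2/1) × 1.00 = 1.190 atm
P(gaseous products) = (2)/1 × 1.00 = 2.000 atm
P_total at 166 °C = 1.190 + 2.000 = 3.190 atm
Scaling to 47.9 °C: P = 3.190 × 321.05/439.15 = 2.332 atm

2.33 atm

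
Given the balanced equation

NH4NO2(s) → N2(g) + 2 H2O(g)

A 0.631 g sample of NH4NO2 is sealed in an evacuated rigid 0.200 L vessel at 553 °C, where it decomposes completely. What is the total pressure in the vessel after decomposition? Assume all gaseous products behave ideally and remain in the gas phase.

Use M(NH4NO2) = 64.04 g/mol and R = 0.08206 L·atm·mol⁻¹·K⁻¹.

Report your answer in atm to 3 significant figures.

10.0 atm

n(NH4NO2) = 0.631 / 64.04 = 0.009853 mol
n(gas produced) = (3/1) × 0.009853 = 0.02956 mol
P = nRT/V = 0.02956 × 0.08206 × 826.15 / 0.200 = 10.02 atm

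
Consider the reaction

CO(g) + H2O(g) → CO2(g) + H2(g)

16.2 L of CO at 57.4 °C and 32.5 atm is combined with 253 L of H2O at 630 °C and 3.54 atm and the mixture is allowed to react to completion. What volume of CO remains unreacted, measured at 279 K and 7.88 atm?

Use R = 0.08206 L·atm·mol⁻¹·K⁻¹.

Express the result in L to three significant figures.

n(CO) = PV/RT = (32.5 × 16.2) / (0.08206 × 330.55) = 19.41 mol
n(H2O) = PV/RT = (3.54 × 253) / (0.08206 × 903.15) = 12.08 mol
For 19.41 mol CO, stoichiometry requires (1/1) × 19.41 = 19.41 mol H2O; 12.08 mol is available, so H2O is limiting.
n(CO) consumed = (1/1) × 12.08 = 12.08 mol; remaining = 19.41 − 12.08 = 7.330 mol
V(CO) = nRT/P = 7.330 × 0.08206 × 279 / 7.88 = 21.30 L

21.3 L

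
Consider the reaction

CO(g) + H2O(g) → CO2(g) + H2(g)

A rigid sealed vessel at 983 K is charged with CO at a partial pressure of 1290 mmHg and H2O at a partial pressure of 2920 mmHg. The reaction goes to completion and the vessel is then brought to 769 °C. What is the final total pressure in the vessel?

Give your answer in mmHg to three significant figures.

4460 mmHg

At constant V, partial pressures at 983 K are proportional to moles, so apply stoichiometry directly to pressures.
P(H2O) required for 1290 mmHg of CO = (1/1) × 1290 = 1290 mmHg; available 2920 mmHg, so CO is limiting.
P(H2O) remaining = 2920 − (1/1) × 1290 = 1630 mmHg
P(gaseous products) = (1+1)/1 × 1290 = 2580 mmHg
P_total at 983 K = 1630 + 2580 = 4210 mmHg
Scaling to 769 °C: P = 4210 × 1042.15/983 = 4463 mmHg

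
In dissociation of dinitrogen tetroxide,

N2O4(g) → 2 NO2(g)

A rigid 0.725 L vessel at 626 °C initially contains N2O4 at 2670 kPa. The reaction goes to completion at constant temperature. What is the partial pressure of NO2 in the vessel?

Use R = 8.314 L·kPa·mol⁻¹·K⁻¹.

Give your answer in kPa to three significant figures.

n(N2O4)₀ = PV/RT = (2670 × 0.725) / (8.314 × 899.15) = 0.2589 mol
n(NO2) = (2/1) × 0.2589 = 0.5178 mol
P(NO2) = nRT/V = 0.5178 × 8.314 × 899.15 / 0.725 = 5339 kPa

5340 kPa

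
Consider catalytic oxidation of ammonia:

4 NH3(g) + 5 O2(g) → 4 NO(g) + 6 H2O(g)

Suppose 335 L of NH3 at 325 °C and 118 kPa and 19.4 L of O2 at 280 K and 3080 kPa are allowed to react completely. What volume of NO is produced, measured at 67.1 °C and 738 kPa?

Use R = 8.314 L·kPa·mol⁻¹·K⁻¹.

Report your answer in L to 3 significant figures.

30.5 L

n(NH3) = PV/RT = (118 × 335) / (8.314 × 598.15) = 7.949 mol
n(O2) = PV/RT = (3080 × 19.4) / (8.314 × 280) = 25.67 mol
For 7.949 mol NH3, stoichiometry requires (5/4) × 7.949 = 9.936 mol O2; 25.67 mol is available, so NH3 is limiting.
n(NO) = (4/4) × 7.949 = 7.949 mol
V(NO) = nRT/P = 7.949 × 8.314 × 340.25 / 738 = 30.47 L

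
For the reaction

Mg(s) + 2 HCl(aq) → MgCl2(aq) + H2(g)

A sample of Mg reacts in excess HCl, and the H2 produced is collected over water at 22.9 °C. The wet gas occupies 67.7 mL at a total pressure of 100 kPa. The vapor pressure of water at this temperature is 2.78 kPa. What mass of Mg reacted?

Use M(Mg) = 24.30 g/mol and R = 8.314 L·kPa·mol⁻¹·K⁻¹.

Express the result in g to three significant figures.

P(H2) = 100 − 2.78 = 97.22 kPa
n(H2) = PV/RT = (97.22 × 0.06770) / (8.314 × 296.05) = 0.002674 mol
n(Mg) = (1/1) × 0.002674 = 0.002674 mol
m(Mg) = 0.002674 × 24.30 = 0.06498 g

0.0650 g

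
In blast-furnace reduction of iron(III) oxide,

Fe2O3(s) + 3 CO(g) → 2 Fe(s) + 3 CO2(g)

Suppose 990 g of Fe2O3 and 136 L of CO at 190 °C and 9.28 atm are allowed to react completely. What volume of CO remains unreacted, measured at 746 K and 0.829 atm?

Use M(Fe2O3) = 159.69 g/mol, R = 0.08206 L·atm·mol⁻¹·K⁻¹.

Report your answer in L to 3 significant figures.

n(Fe2O3) = 990 / 159.69 = 6.200 mol
n(CO) = PV/RT = (9.28 × 136) / (0.08206 × 463.15) = 33.21 mol
For 6.200 mol Fe2O3, stoichiometry requires (3/1) × 6.200 = 18.60 mol CO; 33.21 mol is available, so Fe2O3 is limiting.
n(CO) consumed = (3/1) × 6.200 = 18.60 mol; remaining = 33.21 − 18.60 = 14.61 mol
V(CO) = nRT/P = 14.61 × 0.08206 × 746 / 0.829 = 1079 L

1080 L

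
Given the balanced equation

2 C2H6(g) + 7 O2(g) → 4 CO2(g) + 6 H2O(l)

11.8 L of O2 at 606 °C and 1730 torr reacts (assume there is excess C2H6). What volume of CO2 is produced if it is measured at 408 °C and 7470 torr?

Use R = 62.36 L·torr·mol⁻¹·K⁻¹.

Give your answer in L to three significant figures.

1.21 L

n(O2) = PV/RT = (1730 × 11.8) / (62.36 × 879.15) = 0.3724 mol
n(CO2) = (4/7) × 0.3724 = 0.2128 mol
V = nRT/P = 0.2128 × 62.36 × 681.15 / 7470 = 1.210 L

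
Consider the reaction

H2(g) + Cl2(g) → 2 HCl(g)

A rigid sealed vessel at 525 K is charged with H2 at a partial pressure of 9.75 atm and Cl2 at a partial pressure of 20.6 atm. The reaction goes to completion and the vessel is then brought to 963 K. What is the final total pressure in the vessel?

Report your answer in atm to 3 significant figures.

At constant V, partial pressures at 525 K are proportional to moles, so apply stoichiometry directly to pressures.
P(Cl2) required for 9.75 atm of H2 = (1/1) × 9.75 = 9.750 atm; available 20.6 atm, so H2 is limiting.
P(Cl2) remaining = 20.6 − (1/1) × 9.75 = 10.85 atm
P(gaseous products) = (2)/1 × 9.75 = 19.50 atm
P_total at 525 K = 10.85 + 19.50 = 30.35 atm
Scaling to 963 K: P = 30.35 × 963/525 = 55.67 atm

55.7 atm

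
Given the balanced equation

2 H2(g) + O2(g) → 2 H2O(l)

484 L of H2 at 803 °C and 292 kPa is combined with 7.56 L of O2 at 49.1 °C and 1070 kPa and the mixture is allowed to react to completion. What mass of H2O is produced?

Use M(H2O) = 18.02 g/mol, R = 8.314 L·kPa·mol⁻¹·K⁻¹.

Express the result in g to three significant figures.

109 g

n(H2) = PV/RT = (292 × 484) / (8.314 × 1076.15) = 15.80 mol
n(O2) = PV/RT = (1070 × 7.56) / (8.314 × 322.25) = 3.019 mol
For 15.80 mol H2, stoichiometry requires (1/2) × 15.80 = 7.900 mol O2; 3.019 mol is available, so O2 is limiting.
n(H2O) = (2/1) × 3.019 = 6.038 mol
m(H2O) = 6.038 × 18.02 = 108.8 g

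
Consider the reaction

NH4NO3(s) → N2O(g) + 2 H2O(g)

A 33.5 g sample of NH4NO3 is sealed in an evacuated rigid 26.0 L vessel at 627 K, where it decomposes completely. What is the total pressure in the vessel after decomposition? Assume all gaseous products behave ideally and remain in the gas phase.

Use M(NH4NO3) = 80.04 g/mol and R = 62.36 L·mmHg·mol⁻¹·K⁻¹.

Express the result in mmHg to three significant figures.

1890 mmHg

n(NH4NO3) = 33.5 / 80.04 = 0.4185 mol
n(gas produced) = (3/1) × 0.4185 = 1.256 mol
P = nRT/V = 1.256 × 62.36 × 627 / 26.0 = 1889 mmHg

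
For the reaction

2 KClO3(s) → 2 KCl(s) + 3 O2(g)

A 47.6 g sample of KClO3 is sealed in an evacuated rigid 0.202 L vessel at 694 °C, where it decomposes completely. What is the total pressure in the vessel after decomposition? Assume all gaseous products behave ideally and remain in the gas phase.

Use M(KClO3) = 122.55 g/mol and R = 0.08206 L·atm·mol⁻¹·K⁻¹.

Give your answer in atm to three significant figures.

n(KClO3) = 47.6 / 122.55 = 0.3884 mol
n(gas produced) = (3/2) × 0.3884 = 0.5826 mol
P = nRT/V = 0.5826 × 0.08206 × 967.15 / 0.202 = 228.9 atm

229 atm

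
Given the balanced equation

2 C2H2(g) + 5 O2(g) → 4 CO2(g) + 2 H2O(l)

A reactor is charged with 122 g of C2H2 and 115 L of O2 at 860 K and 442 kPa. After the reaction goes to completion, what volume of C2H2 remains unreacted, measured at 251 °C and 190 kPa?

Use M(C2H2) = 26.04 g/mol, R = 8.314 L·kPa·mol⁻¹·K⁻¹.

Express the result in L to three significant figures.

n(C2H2) = 122 / 26.04 = 4.685 mol
n(O2) = PV/RT = (442 × 115) / (8.314 × 860) = 7.109 mol
For 4.685 mol C2H2, stoichiometry requires (5/2) × 4.685 = 11.71 mol O2; 7.109 mol is available, so O2 is limiting.
n(C2H2) consumed = (2/5) × 7.109 = 2.844 mol; remaining = 4.685 − 2.844 = 1.841 mol
V(C2H2) = nRT/P = 1.841 × 8.314 × 524.15 / 190 = 42.22 L

42.2 L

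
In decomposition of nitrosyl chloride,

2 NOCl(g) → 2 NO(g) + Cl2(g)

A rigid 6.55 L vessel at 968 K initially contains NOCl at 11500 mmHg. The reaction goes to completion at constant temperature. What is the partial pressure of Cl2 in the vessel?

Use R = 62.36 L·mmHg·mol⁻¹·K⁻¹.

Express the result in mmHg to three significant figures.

5750 mmHg

n(NOCl)₀ = PV/RT = (11500 × 6.55) / (62.36 × 968) = 1.248 mol
n(Cl2) = (1/2) × 1.248 = 0.6240 mol
P(Cl2) = nRT/V = 0.6240 × 62.36 × 968 / 6.55 = 5751 mmHg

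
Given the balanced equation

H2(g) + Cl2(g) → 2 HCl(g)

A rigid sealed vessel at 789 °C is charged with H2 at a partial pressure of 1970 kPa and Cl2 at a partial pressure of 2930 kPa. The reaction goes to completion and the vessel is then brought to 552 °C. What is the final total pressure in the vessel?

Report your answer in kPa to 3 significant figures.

3810 kPa

With V and T fixed, P_i ∝ n_i, so the mole ratios apply directly to partial pressures at 789 °C.
P(Cl2) required for 1970 kPa of H2 = (1/1) × 1970 = 1970 kPa; available 2930 kPa, so H2 is limiting.
P(Cl2) remaining = 2930 − (1/1) × 1970 = 960.0 kPa
P(gaseous products) = (2)/1 × 1970 = 3940 kPa
P_total at 789 °C = 960.0 + 3940 = 4900 kPa
Scaling to 552 °C: P = 4900 × 825.15/1062.15 = 3807 kPa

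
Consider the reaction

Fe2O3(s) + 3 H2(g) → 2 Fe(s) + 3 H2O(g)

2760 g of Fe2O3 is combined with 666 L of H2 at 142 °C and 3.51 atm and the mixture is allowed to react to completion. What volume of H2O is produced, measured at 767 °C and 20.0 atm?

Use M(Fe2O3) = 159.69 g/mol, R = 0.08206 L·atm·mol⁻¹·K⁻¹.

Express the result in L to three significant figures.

n(Fe2O3) = 2760 / 159.69 = 17.28 mol
n(H2) = PV/RT = (3.51 × 666) / (0.08206 × 415.15) = 68.62 mol
For 17.28 mol Fe2O3, stoichiometry requires (3/1) × 17.28 = 51.84 mol H2; 68.62 mol is available, so Fe2O3 is limiting.
n(H2O) = (3/1) × 17.28 = 51.84 mol
V(H2O) = nRT/P = 51.84 × 0.08206 × 1040.15 / 20.0 = 221.2 L

221 L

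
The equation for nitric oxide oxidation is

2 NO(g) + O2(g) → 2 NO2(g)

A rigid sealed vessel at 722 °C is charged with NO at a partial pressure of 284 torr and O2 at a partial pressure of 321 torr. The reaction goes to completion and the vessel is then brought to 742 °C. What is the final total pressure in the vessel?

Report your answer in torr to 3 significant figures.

472 torr

With V and T fixed, P_i ∝ n_i, so the mole ratios apply directly to partial pressures at 722 °C.
P(O2) required for 284 torr of NO = (1/2) × 284 = 142.0 torr; available 321 torr, so NO is limiting.
P(O2) remaining = 321 − (1/2) × 284 = 179.0 torr
P(gaseous products) = (2)/2 × 284 = 284.0 torr
P_total at 722 °C = 179.0 + 284.0 = 463.0 torr
Scaling to 742 °C: P = 463.0 × 1015.15/995.15 = 472.3 torr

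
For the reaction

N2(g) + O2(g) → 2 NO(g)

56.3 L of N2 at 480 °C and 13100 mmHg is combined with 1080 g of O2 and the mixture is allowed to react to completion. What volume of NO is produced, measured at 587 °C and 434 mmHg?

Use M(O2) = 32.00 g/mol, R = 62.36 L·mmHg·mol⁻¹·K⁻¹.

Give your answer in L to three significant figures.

n(N2) = PV/RT = (13100 × 56.3) / (62.36 × 753.15) = 15.70 mol
n(O2) = 1080 / 32.00 = 33.75 mol
For 15.70 mol N2, stoichiometry requires (1/1) × 15.70 = 15.70 mol O2; 33.75 mol is available, so N2 is limiting.
n(NO) = (2/1) × 15.70 = 31.40 mol
V(NO) = nRT/P = 31.40 × 62.36 × 860.15 / 434 = 3881 L

3880 L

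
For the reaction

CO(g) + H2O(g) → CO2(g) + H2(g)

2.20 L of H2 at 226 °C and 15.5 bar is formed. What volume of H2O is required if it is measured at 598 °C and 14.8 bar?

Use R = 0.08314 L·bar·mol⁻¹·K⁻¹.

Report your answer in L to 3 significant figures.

4.02 L

n(H2) = PV/RT = (15.5 × 2.20) / (0.08314 × 499.15) = 0.8217 mol
n(H2O) = (1/1) × 0.8217 = 0.8217 mol
V = nRT/P = 0.8217 × 0.08314 × 871.15 / 14.8 = 4.021 L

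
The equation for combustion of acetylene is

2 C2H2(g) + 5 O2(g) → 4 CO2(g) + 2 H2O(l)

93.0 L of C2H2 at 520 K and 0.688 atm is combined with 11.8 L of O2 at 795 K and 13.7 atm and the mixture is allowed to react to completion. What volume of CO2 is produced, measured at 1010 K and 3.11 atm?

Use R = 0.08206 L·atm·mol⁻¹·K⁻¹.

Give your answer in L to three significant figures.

n(C2H2) = PV/RT = (0.688 × 93.0) / (0.08206 × 520) = 1.499 mol
n(O2) = PV/RT = (13.7 × 11.8) / (0.08206 × 795) = 2.478 mol
For 1.499 mol C2H2, stoichiometry requires (5/2) × 1.499 = 3.748 mol O2; 2.478 mol is available, so O2 is limiting.
n(CO2) = (4/5) × 2.478 = 1.982 mol
V(CO2) = nRT/P = 1.982 × 0.08206 × 1010 / 3.11 = 52.82 L

52.8 L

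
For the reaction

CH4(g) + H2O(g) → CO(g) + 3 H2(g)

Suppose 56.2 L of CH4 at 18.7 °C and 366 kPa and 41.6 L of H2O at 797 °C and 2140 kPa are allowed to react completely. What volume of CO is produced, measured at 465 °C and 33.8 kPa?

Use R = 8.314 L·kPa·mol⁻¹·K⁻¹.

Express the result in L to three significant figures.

n(CH4) = PV/RT = (366 × 56.2) / (8.314 × 291.85) = 8.477 mol
n(H2O) = PV/RT = (2140 × 41.6) / (8.314 × 1070.15) = 10.01 mol
For 8.477 mol CH4, stoichiometry requires (1/1) × 8.477 = 8.477 mol H2O; 10.01 mol is available, so CH4 is limiting.
n(CO) = (1/1) × 8.477 = 8.477 mol
V(CO) = nRT/P = 8.477 × 8.314 × 738.15 / 33.8 = 1539 L

1540 L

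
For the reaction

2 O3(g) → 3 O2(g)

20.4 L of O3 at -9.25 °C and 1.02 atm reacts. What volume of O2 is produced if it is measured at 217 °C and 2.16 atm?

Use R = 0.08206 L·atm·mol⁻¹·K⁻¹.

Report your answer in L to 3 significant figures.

n(O3) = PV/RT = (1.02 × 20.4) / (0.08206 × 263.9) = 0.9609 mol
n(O2) = (3/2) × 0.9609 = 1.441 mol
V = nRT/P = 1.441 × 0.08206 × 490.15 / 2.16 = 26.83 L

26.8 L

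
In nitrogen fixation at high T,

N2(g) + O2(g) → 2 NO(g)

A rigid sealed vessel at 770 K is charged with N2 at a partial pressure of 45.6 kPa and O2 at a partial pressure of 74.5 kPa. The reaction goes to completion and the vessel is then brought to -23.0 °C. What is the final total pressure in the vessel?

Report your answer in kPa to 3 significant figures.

With V and T fixed, P_i ∝ n_i, so the mole ratios apply directly to partial pressures at 770 K.
P(O2) required for 45.6 kPa of N2 = (1/1) × 45.6 = 45.60 kPa; available 74.5 kPa, so N2 is limiting.
P(O2) remaining = 74.5 − (1/1) × 45.6 = 28.90 kPa
P(gaseous products) = (2)/1 × 45.6 = 91.20 kPa
P_total at 770 K = 28.90 + 91.20 = 120.1 kPa
Scaling to -23.0 °C: P = 120.1 × 250.15/770 = 39.02 kPa

39.0 kPa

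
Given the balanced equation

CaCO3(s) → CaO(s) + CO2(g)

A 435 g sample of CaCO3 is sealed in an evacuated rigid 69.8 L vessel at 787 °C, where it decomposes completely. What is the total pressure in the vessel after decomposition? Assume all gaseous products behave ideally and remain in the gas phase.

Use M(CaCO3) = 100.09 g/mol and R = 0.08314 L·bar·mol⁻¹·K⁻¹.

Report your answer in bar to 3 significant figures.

n(CaCO3) = 435 / 100.09 = 4.346 mol
n(gas produced) = (1/1) × 4.346 = 4.346 mol
P = nRT/V = 4.346 × 0.08314 × 1060.15 / 69.8 = 5.488 bar

5.49 bar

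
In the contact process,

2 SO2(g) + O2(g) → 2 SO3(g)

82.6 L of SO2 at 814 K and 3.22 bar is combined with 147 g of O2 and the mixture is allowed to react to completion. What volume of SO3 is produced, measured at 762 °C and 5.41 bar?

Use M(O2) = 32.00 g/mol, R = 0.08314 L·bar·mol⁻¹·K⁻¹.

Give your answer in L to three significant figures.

n(SO2) = PV/RT = (3.22 × 82.6) / (0.08314 × 814) = 3.930 mol
n(O2) = 147 / 32.00 = 4.594 mol
For 3.930 mol SO2, stoichiometry requires (1/2) × 3.930 = 1.965 mol O2; 4.594 mol is available, so SO2 is limiting.
n(SO3) = (2/2) × 3.930 = 3.930 mol
V(SO3) = nRT/P = 3.930 × 0.08314 × 1035.15 / 5.41 = 62.52 L

62.5 L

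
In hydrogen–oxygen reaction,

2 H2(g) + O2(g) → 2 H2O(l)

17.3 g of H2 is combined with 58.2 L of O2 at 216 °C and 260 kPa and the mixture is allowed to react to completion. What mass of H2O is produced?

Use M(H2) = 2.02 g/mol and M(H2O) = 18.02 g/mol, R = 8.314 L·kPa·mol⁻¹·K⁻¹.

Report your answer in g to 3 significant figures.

134 g

n(H2) = 17.3 / 2.02 = 8.564 mol
n(O2) = PV/RT = (260 × 58.2) / (8.314 × 489.15) = 3.721 mol
For 8.564 mol H2, stoichiometry requires (1/2) × 8.564 = 4.282 mol O2; 3.721 mol is available, so O2 is limiting.
n(H2O) = (2/1) × 3.721 = 7.442 mol
m(H2O) = 7.442 × 18.02 = 134.1 g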